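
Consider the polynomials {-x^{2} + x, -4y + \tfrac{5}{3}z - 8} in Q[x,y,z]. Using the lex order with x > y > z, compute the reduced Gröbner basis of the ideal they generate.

f_1 = -x^{2} + x, LT = x^{2}.
f_2 = -4y + \tfrac{5}{3}z - 8, LT = y.

The S-polynomials (S(f_1,f_2)) all reduce to 0 modulo the current basis, so we have a Gröbner basis.

G = {x^{2} - x, y - \tfrac{5}{12}z + 2}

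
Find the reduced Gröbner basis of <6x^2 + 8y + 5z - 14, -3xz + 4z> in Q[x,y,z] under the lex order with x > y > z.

G = {x^2 + 4/3y + 5/6z - 7/3, xz - 4/3z, yz + 5/8z^2 - 5/12z}

f_1 = 6x^2 + 8y + 5z - 14, LT = x^2.
f_2 = -3xz + 4z, LT = xz.

S(f_1,f_2): lcm = x^2z. S = 4/3xz + 4/3yz + 5/6z^2 - 7/3z.
  leading term xz: subtract (-4/9)·f_2 from 4/3xz + 4/3yz + 5/6z^2 - 7/3z → 4/3yz + 5/6z^2 - 5/9z
  leading term yz: no divisor's leading term divides it; move 4/3yz to the remainder.
  leading term z^2: no divisor's leading term divides it; move 5/6z^2 to the remainder.
  leading term z: no divisor's leading term divides it; move -5/9z to the remainder.
  remainder 4/3yz + 5/6z^2 - 5/9z ≠ 0; add g_3 = 4/3yz + 5/6z^2 - 5/9z to the basis.

The other S-polynomials (S(f_1,g_3), S(f_2,g_3)) all reduce to 0 modulo the current basis, so we have a Gröbner basis.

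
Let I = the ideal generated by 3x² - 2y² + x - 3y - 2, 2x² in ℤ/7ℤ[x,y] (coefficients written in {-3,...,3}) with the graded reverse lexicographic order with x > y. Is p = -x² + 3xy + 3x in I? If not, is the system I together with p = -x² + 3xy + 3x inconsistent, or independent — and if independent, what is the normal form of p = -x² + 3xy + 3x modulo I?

First compute the reduced Gröbner basis of I by Buchberger's algorithm.
f_1 = 3x² - 2y² + x - 3y - 2, LT = x².
f_2 = 2x², LT = x².

S(f_1,f_2): lcm = x². S = -3y² - 2x - y - 3.
  leading term y²: no divisor's leading term divides it; move -3y² to the remainder.
  leading term x: no divisor's leading term divides it; move -2x to the remainder.
  leading term y: no divisor's leading term divides it; move -y to the remainder.
  leading term 1: no divisor's leading term divides it; move -3 to the remainder.
  remainder -3y² - 2x - y - 3 ≠ 0; add h_3 = -3y² - 2x - y - 3 to the basis.

The other S-polynomials (S(f_1,h_3), S(f_2,h_3)) all reduce to 0 modulo the current basis, so we have a Gröbner basis.
Inter-reduce: drop elements whose leading term is divisible by another's, tail-reduce, and make monic.
Reduced Gröbner basis: {x², y² + 3x - 2y + 1}.
Label its elements g_1 = x², g_2 = y² + 3x - 2y + 1.

Reduce p = -x² + 3xy + 3x modulo G:
  leading term x²: subtract (-1)·g_1 from -x² + 3xy + 3x → 3xy + 3x
  leading term xy: no divisor's leading term divides it; move 3xy to the remainder.
  leading term x: no divisor's leading term divides it; move 3x to the remainder.
  normal form = 3xy + 3x.
The normal form is nonzero, so p ∉ I. Since p minus its normal form lies in I, I + (p) = I + (r) where r = 3xy + 3x; decide whether this ideal is the whole ring.
Run Buchberger on G together with r (pairs among the g_i already reduce to 0 since G is a Gröbner basis):
g_1 = x², LT = x².
g_2 = y² + 3x - 2y + 1, LT = y².
r = 3xy + 3x, LT = xy.

S(g_2,r): lcm = xy². S = 3x² - 3xy + x.
  leading term x²: subtract (3)·g_1 from 3x² - 3xy + x → -3xy + x
  leading term xy: subtract (-1)·r from -3xy + x → -3x
  leading term x: no divisor's leading term divides it; move -3x to the remainder.
  remainder -3x ≠ 0; add m_4 = -3x to the basis.

The other S-polynomials (S(g_1,g_2), S(g_1,r), S(g_1,m_4), S(g_2,m_4), S(r,m_4)) all reduce to 0 modulo the current basis, so we have a Gröbner basis.
Inter-reduce: drop elements whose leading term is divisible by another's, tail-reduce, and make monic.
Reduced Gröbner basis: {y² - 2y + 1, x}.
The reduced Gröbner basis of I + (p) is {y² - 2y + 1, x} ≠ {1}, a proper ideal, so the enlarged system stays consistent: p is independent of I, with normal form 3xy + 3x.

-x² + 3xy + 3x is independent of I; its normal form modulo I is 3xy + 3x.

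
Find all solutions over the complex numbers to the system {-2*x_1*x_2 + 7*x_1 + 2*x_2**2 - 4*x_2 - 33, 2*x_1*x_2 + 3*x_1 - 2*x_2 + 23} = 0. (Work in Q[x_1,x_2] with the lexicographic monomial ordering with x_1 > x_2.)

Compute a lex Gröbner basis by Buchberger's algorithm.
f_1 = -2*x_1*x_2 + 7*x_1 + 2*x_2**2 - 4*x_2 - 33, LT = x_1*x_2.
f_2 = 2*x_1*x_2 + 3*x_1 - 2*x_2 + 23, LT = x_1*x_2.

S(f_1,f_2): lcm = x_1*x_2. S = -5*x_1 - x_2**2 + 3*x_2 + 5.
  leading term x_1: no divisor's leading term divides it; move -5*x_1 to the remainder.
  leading term x_2**2: no divisor's leading term divides it; move -x_2**2 to the remainder.
  leading term x_2: no divisor's leading term divides it; move 3*x_2 to the remainder.
  leading term 1: no divisor's leading term divides it; move 5 to the remainder.
  remainder -5*x_1 - x_2**2 + 3*x_2 + 5 ≠ 0; add h_3 = -5*x_1 - x_2**2 + 3*x_2 + 5 to the basis.

S(f_1,h_3): lcm = x_1*x_2. S = -7/2*x_1 - 1/5*x_2**3 - 2/5*x_2**2 + 3*x_2 + 33/2.
  leading term x_1: subtract (7/10)·h_3 from -7/2*x_1 - 1/5*x_2**3 - 2/5*x_2**2 + 3*x_2 + 33/2 → -1/5*x_2**3 + 3/10*x_2**2 + 9/10*x_2 + 13
  leading term x_2**3: no divisor's leading term divides it; move -1/5*x_2**3 to the remainder.
  leading term x_2**2: no divisor's leading term divides it; move 3/10*x_2**2 to the remainder.
  leading term x_2: no divisor's leading term divides it; move 9/10*x_2 to the remainder.
  leading term 1: no divisor's leading term divides it; move 13 to the remainder.
  remainder -1/5*x_2**3 + 3/10*x_2**2 + 9/10*x_2 + 13 ≠ 0; add h_4 = -1/5*x_2**3 + 3/10*x_2**2 + 9/10*x_2 + 13 to the basis.

The other S-polynomials (S(f_2,h_3), S(f_1,h_4), S(f_2,h_4), S(h_3,h_4)) all reduce to 0 modulo the current basis, so we have a Gröbner basis.
Inter-reduce: drop elements whose leading term is divisible by another's, tail-reduce, and make monic.
Reduced Gröbner basis: {x_1 + 1/5*x_2**2 - 3/5*x_2 - 1, x_2**3 - 3/2*x_2**2 - 9/2*x_2 - 65}.

Elimination: the polynomial x_2**3 - 3/2*x_2**2 - 9/2*x_2 - 65 lies in the elimination ideal for x_2, so x_2 ∈ {5, -7/4 - sqrt(159)*I/4, -7/4 + sqrt(159)*I/4}. For each such x_2, the remaining basis elements (now univariate) give the rest of the solution.
  x_2 = 5: the earlier basis element becomes x_1 + 1 = 0, giving x_1 = -1 — point (-1, 5).
  x_2 = -7/4 - sqrt(159)*I/4: the earlier basis element becomes x_1 - 53/40 + 13*sqrt(159)*I/40 = 0, giving x_1 = 53/40 - 13*sqrt(159)*I/40 — point (53/40 - 13*sqrt(159)*I/40, -7/4 - sqrt(159)*I/4).
  x_2 = -7/4 + sqrt(159)*I/4: the earlier basis element becomes x_1 - 53/40 - 13*sqrt(159)*I/40 = 0, giving x_1 = 53/40 + 13*sqrt(159)*I/40 — point (53/40 + 13*sqrt(159)*I/40, -7/4 + sqrt(159)*I/4).
Substituting each solution back into the original system confirms all equations vanish.
A lex Gröbner basis triangularizes the system, enabling back-substitution.

{(-1, 5), (53/40 - 13*sqrt(159)*I/40, -7/4 - sqrt(159)*I/4), (53/40 + 13*sqrt(159)*I/40, -7/4 + sqrt(159)*I/4)}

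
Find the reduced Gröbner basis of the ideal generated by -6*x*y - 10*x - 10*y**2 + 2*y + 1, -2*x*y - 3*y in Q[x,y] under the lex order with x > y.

This is the nonlinear analogue of row-reducing a linear system.

f_1 = -6*x*y - 10*x - 10*y**2 + 2*y + 1, LT = x*y.
f_2 = -2*x*y - 3*y, LT = x*y.

S(f_1,f_2): lcm = x*y. S = 5/3*x + 5/3*y**2 - 11/6*y - 1/6.
  leading term x: no divisor's leading term divides it; move 5/3*x to the remainder.
  leading term y**2: no divisor's leading term divides it; move 5/3*y**2 to the remainder.
  leading term y: no divisor's leading term divides it; move -11/6*y to the remainder.
  leading term 1: no divisor's leading term divides it; move -1/6 to the remainder.
  remainder 5/3*x + 5/3*y**2 - 11/6*y - 1/6 ≠ 0; add g_3 = 5/3*x + 5/3*y**2 - 11/6*y - 1/6 to the basis.

S(f_1,g_3): lcm = x*y. S = 5/3*x - y**3 + 83/30*y**2 - 7/30*y - 1/6.
  leading term x: subtract (1)·g_3 from 5/3*x - y**3 + 83/30*y**2 - 7/30*y - 1/6 → -y**3 + 11/10*y**2 + 8/5*y
  leading term y**3: no divisor's leading term divides it; move -y**3 to the remainder.
  leading term y**2: no divisor's leading term divides it; move 11/10*y**2 to the remainder.
  leading term y: no divisor's leading term divides it; move 8/5*y to the remainder.
  remainder -y**3 + 11/10*y**2 + 8/5*y ≠ 0; add g_4 = -y**3 + 11/10*y**2 + 8/5*y to the basis.

The other S-polynomials (S(f_2,g_3), S(f_1,g_4), S(f_2,g_4), S(g_3,g_4)) all reduce to 0 modulo the current basis, so we have a Gröbner basis.
Inter-reduce: drop elements whose leading term is divisible by another's, tail-reduce, and make monic.

G = {x + y**2 - 11/10*y - 1/10, y**3 - 11/10*y**2 - 8/5*y}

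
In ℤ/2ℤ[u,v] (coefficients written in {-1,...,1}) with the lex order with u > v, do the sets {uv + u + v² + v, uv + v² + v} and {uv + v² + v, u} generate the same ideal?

Yes, the ideals are equal.

Two ideals are equal iff their reduced Gröbner bases coincide (the reduced basis is unique for a fixed ordering).
Buchberger on the first generating set:
f_1 = uv + u + v² + v, LT = uv.
f_2 = uv + v² + v, LT = uv.

S(f_1,f_2): lcm = uv. S = u.
  leading term u: no divisor's leading term divides it; move u to the remainder.
  remainder u ≠ 0; add g_3 = u to the basis.

S(f_1,g_3): lcm = uv. S = u + v² + v.
  leading term u: subtract (1)·g_3 from u + v² + v → v² + v
  leading term v²: no divisor's leading term divides it; move v² to the remainder.
  leading term v: no divisor's leading term divides it; move v to the remainder.
  remainder v² + v ≠ 0; add g_4 = v² + v to the basis.

The other S-polynomials (S(f_2,g_3), S(f_1,g_4), S(f_2,g_4), S(g_3,g_4)) all reduce to 0 modulo the current basis, so we have a Gröbner basis.
Inter-reduce: drop elements whose leading term is divisible by another's, tail-reduce, and make monic.
Reduced Gröbner basis: {u, v² + v}.

Buchberger on the second generating set:
h_1 = uv + v² + v, LT = uv.
h_2 = u, LT = u.

S(h_1,h_2): lcm = uv. S = v² + v.
  leading term v²: no divisor's leading term divides it; move v² to the remainder.
  leading term v: no divisor's leading term divides it; move v to the remainder.
  remainder v² + v ≠ 0; add k_3 = v² + v to the basis.

The other S-polynomials (S(h_1,k_3), S(h_2,k_3)) all reduce to 0 modulo the current basis, so we have a Gröbner basis.
Inter-reduce: drop elements whose leading term is divisible by another's, tail-reduce, and make monic.
Reduced Gröbner basis: {u, v² + v}.

Same reduced basis, so the two generating sets span the same ideal.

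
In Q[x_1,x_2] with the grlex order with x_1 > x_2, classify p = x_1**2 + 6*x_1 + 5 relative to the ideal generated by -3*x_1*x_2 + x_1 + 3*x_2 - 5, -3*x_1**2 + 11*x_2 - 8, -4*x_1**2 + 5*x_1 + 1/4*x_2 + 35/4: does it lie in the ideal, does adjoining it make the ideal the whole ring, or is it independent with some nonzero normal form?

First compute the reduced Gröbner basis of I by Buchberger's algorithm.
f_1 = -3*x_1*x_2 + x_1 + 3*x_2 - 5, LT = x_1*x_2.
f_2 = -3*x_1**2 + 11*x_2 - 8, LT = x_1**2.
f_3 = -4*x_1**2 + 5*x_1 + 1/4*x_2 + 35/4, LT = x_1**2.

S(f_1,f_2): lcm = x_1**2*x_2. S = -1/3*x_1**2 - x_1*x_2 + 11/3*x_2**2 + 5/3*x_1 - 8/3*x_2.
  reduce S modulo (f_1, f_2, f_3):
  remainder 11/3*x_2**2 + 4/3*x_1 - 44/9*x_2 + 23/9 ≠ 0; add h_4 = 11/3*x_2**2 + 4/3*x_1 - 44/9*x_2 + 23/9 to the basis.

S(f_1,f_3): lcm = x_1**2*x_2. S = -1/3*x_1**2 + 1/4*x_1*x_2 + 1/16*x_2**2 + 5/3*x_1 + 35/16*x_2.
  reduce S modulo (f_1, f_2, f_3, h_4):
  remainder 19/11*x_1 + 187/144*x_2 + 679/1584 ≠ 0; add h_5 = 19/11*x_1 + 187/144*x_2 + 679/1584 to the basis.

S(f_2,f_3): lcm = x_1**2. S = 5/4*x_1 - 173/48*x_2 + 233/48.
  reduce S modulo (f_1, f_2, f_3, h_4, h_5):
  remainder -49729/10944*x_2 + 49729/10944 ≠ 0; add h_6 = -49729/10944*x_2 + 49729/10944 to the basis.

The other S-polynomials (S(f_1,h_4), S(f_2,h_4), S(f_3,h_4), S(f_1,h_5), S(f_2,h_5), S(f_3,h_5), S(h_4,h_5), S(f_1,h_6), S(f_2,h_6), S(f_3,h_6), S(h_4,h_6), S(h_5,h_6)) all reduce to 0 modulo the current basis, so we have a Gröbner basis.
Inter-reduce: drop elements whose leading term is divisible by another's, tail-reduce, and make monic.
Reduced Gröbner basis: {x_1 + 1, x_2 - 1}.
Label its elements g_1 = x_1 + 1, g_2 = x_2 - 1.

Reduce p = x_1**2 + 6*x_1 + 5 modulo G:
  leading term x_1**2: subtract (x_1)·g_1 from x_1**2 + 6*x_1 + 5 → 5*x_1 + 5
  leading term x_1: subtract (5)·g_1 from 5*x_1 + 5 → 0
  normal form = 0.
Since the normal form is 0, p ∈ I.

Ideal membership is decidable via reduction modulo a Gröbner basis.

x_1**2 + 6*x_1 + 5 lies in I (it reduces to 0).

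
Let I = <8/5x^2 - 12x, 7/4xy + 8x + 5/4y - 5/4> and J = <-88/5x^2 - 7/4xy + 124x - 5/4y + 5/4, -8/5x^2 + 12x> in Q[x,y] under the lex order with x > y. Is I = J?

Two ideals are equal iff their reduced Gröbner bases coincide (the reduced basis is unique for a fixed ordering).
Buchberger on the first generating set:
f_1 = 8/5x^2 - 12x, LT = x^2.
f_2 = 7/4xy + 8x + 5/4y - 5/4, LT = xy.

S(f_1,f_2): lcm = x^2y. S = -32/7x^2 - 115/14xy + 5/7x.
  leading term x^2: subtract (-20/7)·f_1 from -32/7x^2 - 115/14xy + 5/7x → -115/14xy - 235/7x
  leading term xy: subtract (-230/49)·f_2 from -115/14xy - 235/7x → 195/49x + 575/98y - 575/98
  leading term x: no divisor's leading term divides it; move 195/49x to the remainder.
  leading term y: no divisor's leading term divides it; move 575/98y to the remainder.
  leading term 1: no divisor's leading term divides it; move -575/98 to the remainder.
  remainder 195/49x + 575/98y - 575/98 ≠ 0; add g_3 = 195/49x + 575/98y - 575/98 to the basis.

S(f_1,g_3): lcm = x^2. S = -115/78xy - 235/39x.
  leading term xy: subtract (-230/273)·f_2 from -115/78xy - 235/39x → 5/7x + 575/546y - 575/546
  leading term x: subtract (7/39)·g_3 from 5/7x + 575/546y - 575/546 → 0
  remainder 0.

S(f_2,g_3): lcm = xy. S = 32/7x - 115/78y^2 + 1195/546y - 5/7.
  leading term x: subtract (224/195)·g_3 from 32/7x - 115/78y^2 + 1195/546y - 5/7 → -115/78y^2 - 355/78y + 235/39
  leading term y^2: no divisor's leading term divides it; move -115/78y^2 to the remainder.
  leading term y: no divisor's leading term divides it; move -355/78y to the remainder.
  leading term 1: no divisor's leading term divides it; move 235/39 to the remainder.
  remainder -115/78y^2 - 355/78y + 235/39 ≠ 0; add g_4 = -115/78y^2 - 355/78y + 235/39 to the basis.

S(f_1,g_4): leading monomials are coprime, so the S-polynomial reduces to 0 (Buchberger's first criterion).
S(f_2,g_4): lcm = xy^2. S = 239/161xy + 94/23x + 5/7y^2 - 5/7y.
  leading term xy: subtract (956/1127)·f_2 from 239/161xy + 94/23x + 5/7y^2 - 5/7y → -3042/1127x + 5/7y^2 - 2000/1127y + 1195/1127
  leading term x: subtract (-78/115)·g_3 from -3042/1127x + 5/7y^2 - 2000/1127y + 1195/1127 → 5/7y^2 + 355/161y - 470/161
  leading term y^2: subtract (-78/161)·g_4 from 5/7y^2 + 355/161y - 470/161 → 0
  remainder 0.

S(g_3,g_4): leading monomials are coprime, so the S-polynomial reduces to 0 (Buchberger's first criterion).
Every S-polynomial of the final basis reduces to 0, so we have a Gröbner basis.
Inter-reduce: drop elements whose leading term is divisible by another's, tail-reduce, and make monic.
Reduced Gröbner basis: {x + 115/78y - 115/78, y^2 + 71/23y - 94/23}.

Buchberger on the second generating set:
h_1 = -88/5x^2 - 7/4xy + 124x - 5/4y + 5/4, LT = x^2.
h_2 = -8/5x^2 + 12x, LT = x^2.

S(h_1,h_2): lcm = x^2. S = 35/352xy + 5/11x + 25/352y - 25/352.
  leading term xy: no divisor's leading term divides it; move 35/352xy to the remainder.
  leading term x: no divisor's leading term divides it; move 5/11x to the remainder.
  leading term y: no divisor's leading term divides it; move 25/352y to the remainder.
  leading term 1: no divisor's leading term divides it; move -25/352 to the remainder.
  remainder 35/352xy + 5/11x + 25/352y - 25/352 ≠ 0; add k_3 = 35/352xy + 5/11x + 25/352y - 25/352 to the basis.

S(h_1,k_3): lcm = x^2y. S = -32/7x^2 + 35/352xy^2 - 1195/154xy + 5/7x + 25/352y^2 - 25/352y.
  leading term x^2: subtract (20/77)·h_1 from -32/7x^2 + 35/352xy^2 - 1195/154xy + 5/7x + 25/352y^2 - 25/352y → 35/352xy^2 - 1125/154xy - 2425/77x + 25/352y^2 + 625/2464y - 25/77
  leading term xy^2: subtract (y)·k_3 from 35/352xy^2 - 1125/154xy - 2425/77x + 25/352y^2 + 625/2464y - 25/77 → -1195/154xy - 2425/77x + 25/77y - 25/77
  leading term xy: subtract (-3824/49)·k_3 from -1195/154xy - 2425/77x + 25/77y - 25/77 → 195/49x + 575/98y - 575/98
  leading term x: no divisor's leading term divides it; move 195/49x to the remainder.
  leading term y: no divisor's leading term divides it; move 575/98y to the remainder.
  leading term 1: no divisor's leading term divides it; move -575/98 to the remainder.
  remainder 195/49x + 575/98y - 575/98 ≠ 0; add k_4 = 195/49x + 575/98y - 575/98 to the basis.

S(h_2,k_3): lcm = x^2y. S = -32/7x^2 - 115/14xy + 5/7x.
  leading term x^2: subtract (20/77)·h_1 from -32/7x^2 - 115/14xy + 5/7x → -1195/154xy - 2425/77x + 25/77y - 25/77
  leading term xy: subtract (-3824/49)·k_3 from -1195/154xy - 2425/77x + 25/77y - 25/77 → 195/49x + 575/98y - 575/98
  leading term x: subtract (1)·k_4 from 195/49x + 575/98y - 575/98 → 0
  remainder 0.

S(h_1,k_4): lcm = x^2. S = -18875/13728xy - 2390/429x + 25/352y - 25/352.
  leading term xy: subtract (-3775/273)·k_3 from -18875/13728xy - 2390/429x + 25/352y - 25/352 → 5/7x + 575/546y - 575/546
  leading term x: subtract (7/39)·k_4 from 5/7x + 575/546y - 575/546 → 0
  remainder 0.

S(h_2,k_4): lcm = x^2. S = -115/78xy - 235/39x.
  leading term xy: subtract (-4048/273)·k_3 from -115/78xy - 235/39x → 5/7x + 575/546y - 575/546
  leading term x: subtract (7/39)·k_4 from 5/7x + 575/546y - 575/546 → 0
  remainder 0.

S(k_3,k_4): lcm = xy. S = 32/7x - 115/78y^2 + 1195/546y - 5/7.
  leading term x: subtract (224/195)·k_4 from 32/7x - 115/78y^2 + 1195/546y - 5/7 → -115/78y^2 - 355/78y + 235/39
  leading term y^2: no divisor's leading term divides it; move -115/78y^2 to the remainder.
  leading term y: no divisor's leading term divides it; move -355/78y to the remainder.
  leading term 1: no divisor's leading term divides it; move 235/39 to the remainder.
  remainder -115/78y^2 - 355/78y + 235/39 ≠ 0; add k_5 = -115/78y^2 - 355/78y + 235/39 to the basis.

S(h_1,k_5): leading monomials are coprime, so the S-polynomial reduces to 0 (Buchberger's first criterion).
S(h_2,k_5): leading monomials are coprime, so the S-polynomial reduces to 0 (Buchberger's first criterion).
S(k_3,k_5): lcm = xy^2. S = 239/161xy + 94/23x + 5/7y^2 - 5/7y.
  leading term xy: subtract (84128/5635)·k_3 from 239/161xy + 94/23x + 5/7y^2 - 5/7y → -3042/1127x + 5/7y^2 - 2000/1127y + 1195/1127
  leading term x: subtract (-78/115)·k_4 from -3042/1127x + 5/7y^2 - 2000/1127y + 1195/1127 → 5/7y^2 + 355/161y - 470/161
  leading term y^2: subtract (-78/161)·k_5 from 5/7y^2 + 355/161y - 470/161 → 0
  remainder 0.

S(k_4,k_5): leading monomials are coprime, so the S-polynomial reduces to 0 (Buchberger's first criterion).
Every S-polynomial of the final basis reduces to 0, so we have a Gröbner basis.
Inter-reduce: drop elements whose leading term is divisible by another's, tail-reduce, and make monic.
Reduced Gröbner basis: {x + 115/78y - 115/78, y^2 + 71/23y - 94/23}.

The two bases agree; hence the ideals are identical.
The choice of monomial ordering does not affect the verdict — as long as both bases are computed under the same ordering, their equality decides ideal equality.

Yes, the ideals are equal.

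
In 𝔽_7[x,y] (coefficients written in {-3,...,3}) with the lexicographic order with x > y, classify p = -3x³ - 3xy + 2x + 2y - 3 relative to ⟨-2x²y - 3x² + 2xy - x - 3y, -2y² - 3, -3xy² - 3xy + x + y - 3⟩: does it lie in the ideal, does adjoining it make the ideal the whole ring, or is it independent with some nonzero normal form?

-3x³ - 3xy + 2x + 2y - 3 lies in I (it reduces to 0).

First compute the reduced Gröbner basis of I by Buchberger's algorithm.
f_1 = -2x²y - 3x² + 2xy - x - 3y, LT = x²y.
f_2 = -2y² - 3, LT = y².
f_3 = -3xy² - 3xy + x + y - 3, LT = xy².

S(f_1,f_2): lcm = x²y². S = -2x²y + 2x² - xy² - 3xy - 2y².
  leading term x²y: subtract (1)·f_1 from -2x²y + 2x² - xy² - 3xy - 2y² → -2x² - xy² + 2xy + x - 2y² + 3y
  leading term x²: no divisor's leading term divides it; move -2x² to the remainder.
  leading term xy²: subtract (-3x)·f_2 from -xy² + 2xy + x - 2y² + 3y → 2xy - x - 2y² + 3y
  leading term xy: no divisor's leading term divides it; move 2xy to the remainder.
  leading term x: no divisor's leading term divides it; move -x to the remainder.
  leading term y²: subtract (1)·f_2 from -2y² + 3y → 3y + 3
  leading term y: no divisor's leading term divides it; move 3y to the remainder.
  leading term 1: no divisor's leading term divides it; move 3 to the remainder.
  remainder -2x² + 2xy - x + 3y + 3 ≠ 0; add h_4 = -2x² + 2xy - x + 3y + 3 to the basis.

S(f_1,f_3): lcm = x²y². S = -3x²y - 2x² - xy² + 2xy - x - 2y².
  leading term x²y: subtract (-2)·f_1 from -3x²y - 2x² - xy² + 2xy - x - 2y² → -x² - xy² - xy - 3x - 2y² + y
  leading term x²: subtract (-3)·h_4 from -x² - xy² - xy - 3x - 2y² + y → -xy² - 2xy + x - 2y² + 3y + 2
  leading term xy²: subtract (-3x)·f_2 from -xy² - 2xy + x - 2y² + 3y + 2 → -2xy - x - 2y² + 3y + 2
  leading term xy: no divisor's leading term divides it; move -2xy to the remainder.
  leading term x: no divisor's leading term divides it; move -x to the remainder.
  leading term y²: subtract (1)·f_2 from -2y² + 3y + 2 → 3y - 2
  leading term y: no divisor's leading term divides it; move 3y to the remainder.
  leading term 1: no divisor's leading term divides it; move -2 to the remainder.
  remainder -2xy - x + 3y - 2 ≠ 0; add h_5 = -2xy - x + 3y - 2 to the basis.

S(f_2,f_3): lcm = xy². S = -xy + 3x - 2y - 1.
  leading term xy: subtract (-3)·h_5 from -xy + 3x - 2y - 1 → 0
  remainder 0.

S(f_1,h_4): lcm = x²y. S = -2x² + xy² + 2xy - 3x - 2y² + 3y.
  leading term x²: subtract (1)·h_4 from -2x² + xy² + 2xy - 3x - 2y² + 3y → xy² - 2x - 2y² - 3
  leading term xy²: subtract (3x)·f_2 from xy² - 2x - 2y² - 3 → -2y² - 3
  leading term y²: subtract (1)·f_2 from -2y² - 3 → 0
  remainder 0.

S(f_2,h_4): leading monomials are coprime, so the S-polynomial reduces to 0 (Buchberger's first criterion).
S(f_3,h_4): lcm = x²y². S = x²y + 2x² + xy³ + 3xy² + 2xy + x - 2y³ - 2y².
  leading term x²y: subtract (3)·f_1 from x²y + 2x² + xy³ + 3xy² + 2xy + x - 2y³ - 2y² → -3x² + xy³ + 3xy² + 3xy - 3x - 2y³ - 2y² + 2y
  leading term x²: subtract (-2)·h_4 from -3x² + xy³ + 3xy² + 3xy - 3x - 2y³ - 2y² + 2y → xy³ + 3xy² + 2x - 2y³ - 2y² + y - 1
  leading term xy³: subtract (3xy)·f_2 from xy³ + 3xy² + 2x - 2y³ - 2y² + y - 1 → 3xy² + 2xy + 2x - 2y³ - 2y² + y - 1
  leading term xy²: subtract (2x)·f_2 from 3xy² + 2xy + 2x - 2y³ - 2y² + y - 1 → 2xy + x - 2y³ - 2y² + y - 1
  leading term xy: subtract (-1)·h_5 from 2xy + x - 2y³ - 2y² + y - 1 → -2y³ - 2y² - 3y - 3
  leading term y³: subtract (y)·f_2 from -2y³ - 2y² - 3y - 3 → -2y² - 3
  leading term y²: subtract (1)·f_2 from -2y² - 3 → 0
  remainder 0.

S(f_1,h_5): lcm = x²y. S = x² - 3xy + 3x - 2y.
  leading term x²: subtract (3)·h_4 from x² - 3xy + 3x - 2y → -2xy - x + 3y - 2
  leading term xy: subtract (1)·h_5 from -2xy - x + 3y - 2 → 0
  remainder 0.

S(f_2,h_5): lcm = xy². S = 3xy - 2x - 2y² - y.
  leading term xy: subtract (2)·h_5 from 3xy - 2x - 2y² - y → -2y² - 3
  leading term y²: subtract (1)·f_2 from -2y² - 3 → 0
  remainder 0.

S(f_3,h_5): lcm = xy². S = -3xy + 2x - 2y² + y + 1.
  leading term xy: subtract (-2)·h_5 from -3xy + 2x - 2y² + y + 1 → -2y² - 3
  leading term y²: subtract (1)·f_2 from -2y² - 3 → 0
  remainder 0.

S(h_4,h_5): lcm = x²y. S = 3x² - xy² + 2xy - x + 2y² + 2y.
  leading term x²: subtract (2)·h_4 from 3x² - xy² + 2xy - x + 2y² + 2y → -xy² - 2xy + x + 2y² + 3y + 1
  leading term xy²: subtract (-3x)·f_2 from -xy² - 2xy + x + 2y² + 3y + 1 → -2xy - x + 2y² + 3y + 1
  leading term xy: subtract (1)·h_5 from -2xy - x + 2y² + 3y + 1 → 2y² + 3
  leading term y²: subtract (-1)·f_2 from 2y² + 3 → 0
  remainder 0.

Every S-polynomial of the final basis reduces to 0, so we have a Gröbner basis.
Inter-reduce: drop elements whose leading term is divisible by another's, tail-reduce, and make monic.
Reduced Gröbner basis: {x² + x - 3y + 3, xy - 3x + 2y + 1, y² - 2}.
Label its elements g_1 = x² + x - 3y + 3, g_2 = xy - 3x + 2y + 1, g_3 = y² - 2.

Reduce p = -3x³ - 3xy + 2x + 2y - 3 modulo G:
  leading term x³: subtract (-3x)·g_1 from -3x³ - 3xy + 2x + 2y - 3 → 3x² + 2xy - 3x + 2y - 3
  leading term x²: subtract (3)·g_1 from 3x² + 2xy - 3x + 2y - 3 → 2xy + x - 3y + 2
  leading term xy: subtract (2)·g_2 from 2xy + x - 3y + 2 → 0
  normal form = 0.
Since the normal form is 0, p ∈ I.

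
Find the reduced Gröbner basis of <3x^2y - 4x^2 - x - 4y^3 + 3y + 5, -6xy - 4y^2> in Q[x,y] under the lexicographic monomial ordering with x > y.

This is the nonlinear analogue of row-reducing a linear system.

f_1 = 3x^2y - 4x^2 - x - 4y^3 + 3y + 5, LT = x^2y.
f_2 = -6xy - 4y^2, LT = xy.

S(f_1,f_2): lcm = x^2y. S = -4/3x^2 - 2/3xy^2 - 1/3x - 4/3y^3 + y + 5/3.
  leading term x^2: no divisor's leading term divides it; move -4/3x^2 to the remainder.
  leading term xy^2: subtract (1/9y)·f_2 from -2/3xy^2 - 1/3x - 4/3y^3 + y + 5/3 → -1/3x - 8/9y^3 + y + 5/3
  leading term x: no divisor's leading term divides it; move -1/3x to the remainder.
  leading term y^3: no divisor's leading term divides it; move -8/9y^3 to the remainder.
  leading term y: no divisor's leading term divides it; move y to the remainder.
  leading term 1: no divisor's leading term divides it; move 5/3 to the remainder.
  remainder -4/3x^2 - 1/3x - 8/9y^3 + y + 5/3 ≠ 0; add g_3 = -4/3x^2 - 1/3x - 8/9y^3 + y + 5/3 to the basis.

S(f_1,g_3): lcm = x^2y. S = -4/3x^2 - 1/4xy - 1/3x - 2/3y^4 - 4/3y^3 + 3/4y^2 + 9/4y + 5/3.
  leading term x^2: subtract (1)·g_3 from -4/3x^2 - 1/4xy - 1/3x - 2/3y^4 - 4/3y^3 + 3/4y^2 + 9/4y + 5/3 → -1/4xy - 2/3y^4 - 4/9y^3 + 3/4y^2 + 5/4y
  leading term xy: subtract (1/24)·f_2 from -1/4xy - 2/3y^4 - 4/9y^3 + 3/4y^2 + 5/4y → -2/3y^4 - 4/9y^3 + 11/12y^2 + 5/4y
  leading term y^4: no divisor's leading term divides it; move -2/3y^4 to the remainder.
  leading term y^3: no divisor's leading term divides it; move -4/9y^3 to the remainder.
  leading term y^2: no divisor's leading term divides it; move 11/12y^2 to the remainder.
  leading term y: no divisor's leading term divides it; move 5/4y to the remainder.
  remainder -2/3y^4 - 4/9y^3 + 11/12y^2 + 5/4y ≠ 0; add g_4 = -2/3y^4 - 4/9y^3 + 11/12y^2 + 5/4y to the basis.

S(f_2,g_3): lcm = x^2y. S = 2/3xy^2 - 1/4xy - 2/3y^4 + 3/4y^2 + 5/4y.
  leading term xy^2: subtract (-1/9y)·f_2 from 2/3xy^2 - 1/4xy - 2/3y^4 + 3/4y^2 + 5/4y → -1/4xy - 2/3y^4 - 4/9y^3 + 3/4y^2 + 5/4y
  leading term xy: subtract (1/24)·f_2 from -1/4xy - 2/3y^4 - 4/9y^3 + 3/4y^2 + 5/4y → -2/3y^4 - 4/9y^3 + 11/12y^2 + 5/4y
  leading term y^4: subtract (1)·g_4 from -2/3y^4 - 4/9y^3 + 11/12y^2 + 5/4y → 0
  remainder 0.

S(f_1,g_4): lcm = x^2y^4. S = -2x^2y^3 + 11/8x^2y^2 + 15/8x^2y - 1/3xy^3 - 4/3y^6 + y^4 + 5/3y^3.
  leading term x^2y^3: subtract (-2/3y^2)·f_1 from -2x^2y^3 + 11/8x^2y^2 + 15/8x^2y - 1/3xy^3 - 4/3y^6 + y^4 + 5/3y^3 → -31/24x^2y^2 + 15/8x^2y - 1/3xy^3 - 2/3xy^2 - 4/3y^6 - 8/3y^5 + y^4 + 11/3y^3 + 10/3y^2
  leading term x^2y^2: subtract (-31/72y)·f_1 from -31/24x^2y^2 + 15/8x^2y - 1/3xy^3 - 2/3xy^2 - 4/3y^6 - 8/3y^5 + y^4 + 11/3y^3 + 10/3y^2 → 11/72x^2y - 1/3xy^3 - 2/3xy^2 - 31/72xy - 4/3y^6 - 8/3y^5 - 13/18y^4 + 11/3y^3 + 37/8y^2 + 155/72y
  leading term x^2y: subtract (11/216)·f_1 from 11/72x^2y - 1/3xy^3 - 2/3xy^2 - 31/72xy - 4/3y^6 - 8/3y^5 - 13/18y^4 + 11/3y^3 + 37/8y^2 + 155/72y → 11/54x^2 - 1/3xy^3 - 2/3xy^2 - 31/72xy + 11/216x - 4/3y^6 - 8/3y^5 - 13/18y^4 + 209/54y^3 + 37/8y^2 + 2y - 55/216
  leading term x^2: subtract (-11/72)·g_3 from 11/54x^2 - 1/3xy^3 - 2/3xy^2 - 31/72xy + 11/216x - 4/3y^6 - 8/3y^5 - 13/18y^4 + 209/54y^3 + 37/8y^2 + 2y - 55/216 → -1/3xy^3 - 2/3xy^2 - 31/72xy - 4/3y^6 - 8/3y^5 - 13/18y^4 + 605/162y^3 + 37/8y^2 + 155/72y
  leading term xy^3: subtract (1/18y^2)·f_2 from -1/3xy^3 - 2/3xy^2 - 31/72xy - 4/3y^6 - 8/3y^5 - 13/18y^4 + 605/162y^3 + 37/8y^2 + 155/72y → -2/3xy^2 - 31/72xy - 4/3y^6 - 8/3y^5 - 1/2y^4 + 605/162y^3 + 37/8y^2 + 155/72y
  leading term xy^2: subtract (1/9y)·f_2 from -2/3xy^2 - 31/72xy - 4/3y^6 - 8/3y^5 - 1/2y^4 + 605/162y^3 + 37/8y^2 + 155/72y → -31/72xy - 4/3y^6 - 8/3y^5 - 1/2y^4 + 677/162y^3 + 37/8y^2 + 155/72y
  leading term xy: subtract (31/432)·f_2 from -31/72xy - 4/3y^6 - 8/3y^5 - 1/2y^4 + 677/162y^3 + 37/8y^2 + 155/72y → -4/3y^6 - 8/3y^5 - 1/2y^4 + 677/162y^3 + 1061/216y^2 + 155/72y
  leading term y^6: subtract (2y^2)·g_4 from -4/3y^6 - 8/3y^5 - 1/2y^4 + 677/162y^3 + 1061/216y^2 + 155/72y → -16/9y^5 - 7/3y^4 + 136/81y^3 + 1061/216y^2 + 155/72y
  leading term y^5: subtract (8/3y)·g_4 from -16/9y^5 - 7/3y^4 + 136/81y^3 + 1061/216y^2 + 155/72y → -31/27y^4 - 62/81y^3 + 341/216y^2 + 155/72y
  leading term y^4: subtract (31/18)·g_4 from -31/27y^4 - 62/81y^3 + 341/216y^2 + 155/72y → 0
  remainder 0.

S(f_2,g_4): lcm = xy^4. S = -2/3xy^3 + 11/8xy^2 + 15/8xy + 2/3y^5.
  leading term xy^3: subtract (1/9y^2)·f_2 from -2/3xy^3 + 11/8xy^2 + 15/8xy + 2/3y^5 → 11/8xy^2 + 15/8xy + 2/3y^5 + 4/9y^4
  leading term xy^2: subtract (-11/48y)·f_2 from 11/8xy^2 + 15/8xy + 2/3y^5 + 4/9y^4 → 15/8xy + 2/3y^5 + 4/9y^4 - 11/12y^3
  leading term xy: subtract (-5/16)·f_2 from 15/8xy + 2/3y^5 + 4/9y^4 - 11/12y^3 → 2/3y^5 + 4/9y^4 - 11/12y^3 - 5/4y^2
  leading term y^5: subtract (-y)·g_4 from 2/3y^5 + 4/9y^4 - 11/12y^3 - 5/4y^2 → 0
  remainder 0.

S(g_3,g_4): leading monomials are coprime, so the S-polynomial reduces to 0 (Buchberger's first criterion).
Every S-polynomial of the final basis reduces to 0, so we have a Gröbner basis.
Inter-reduce: drop elements whose leading term is divisible by another's, tail-reduce, and make monic.

G = {x^2 + 1/4x + 2/3y^3 - 3/4y - 5/4, xy + 2/3y^2, y^4 + 2/3y^3 - 11/8y^2 - 15/8y}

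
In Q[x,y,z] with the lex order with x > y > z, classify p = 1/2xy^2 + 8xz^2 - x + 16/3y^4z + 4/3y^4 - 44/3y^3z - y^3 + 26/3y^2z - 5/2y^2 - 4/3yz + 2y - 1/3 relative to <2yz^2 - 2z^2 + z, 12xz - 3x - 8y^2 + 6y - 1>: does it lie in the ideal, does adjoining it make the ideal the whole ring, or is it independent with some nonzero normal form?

First compute the reduced Gröbner basis of I by Buchberger's algorithm.
f_1 = 2yz^2 - 2z^2 + z, LT = yz^2.
f_2 = 12xz - 3x - 8y^2 + 6y - 1, LT = xz.

S(f_1,f_2): lcm = xyz^2. S = 1/4xyz - xz^2 + 1/2xz + 2/3y^3z - 1/2y^2z + 1/12yz.
  reduce S modulo (f_1, f_2):
  remainder 1/16xy + 1/16x + 2/3y^3z + 1/6y^3 - 7/6y^2z + 1/24y^2 + 7/12yz - 5/48y - 1/12z + 1/48 ≠ 0; add h_3 = 1/16xy + 1/16x + 2/3y^3z + 1/6y^3 - 7/6y^2z + 1/24y^2 + 7/12yz - 5/48y - 1/12z + 1/48 to the basis.

The other S-polynomials (S(f_1,h_3), S(f_2,h_3)) all reduce to 0 modulo the current basis, so we have a Gröbner basis.
Inter-reduce: drop elements whose leading term is divisible by another's, tail-reduce, and make monic.
Reduced Gröbner basis: {xy + x + 32/3y^3z + 8/3y^3 - 56/3y^2z + 2/3y^2 + 28/3yz - 5/3y - 4/3z + 1/3, xz - 1/4x - 2/3y^2 + 1/2y - 1/12, yz^2 - z^2 + 1/2z}.
Label its elements g_1 = xy + x + 32/3y^3z + 8/3y^3 - 56/3y^2z + 2/3y^2 + 28/3yz - 5/3y - 4/3z + 1/3, g_2 = xz - 1/4x - 2/3y^2 + 1/2y - 1/12, g_3 = yz^2 - z^2 + 1/2z.

Reduce p = 1/2xy^2 + 8xz^2 - x + 16/3y^4z + 4/3y^4 - 44/3y^3z - y^3 + 26/3y^2z - 5/2y^2 - 4/3yz + 2y - 1/3 modulo G:
  leading term xy^2: subtract (1/2y)·g_1 from 1/2xy^2 + 8xz^2 - x + 16/3y^4z + 4/3y^4 - 44/3y^3z - y^3 + 26/3y^2z - 5/2y^2 - 4/3yz + 2y - 1/3 → -1/2xy + 8xz^2 - x - 16/3y^3z - 4/3y^3 + 4y^2z - 5/3y^2 - 2/3yz + 11/6y - 1/3
  leading term xy: subtract (-1/2)·g_1 from -1/2xy + 8xz^2 - x - 16/3y^3z - 4/3y^3 + 4y^2z - 5/3y^2 - 2/3yz + 11/6y - 1/3 → 8xz^2 - 1/2x - 16/3y^2z - 4/3y^2 + 4yz + y - 2/3z - 1/6
  leading term xz^2: subtract (8z)·g_2 from 8xz^2 - 1/2x - 16/3y^2z - 4/3y^2 + 4yz + y - 2/3z - 1/6 → 2xz - 1/2x - 4/3y^2 + y - 1/6
  leading term xz: subtract (2)·g_2 from 2xz - 1/2x - 4/3y^2 + y - 1/6 → 0
  normal form = 0.
Since the normal form is 0, p ∈ I.

1/2xy^2 + 8xz^2 - x + 16/3y^4z + 4/3y^4 - 44/3y^3z - y^3 + 26/3y^2z - 5/2y^2 - 4/3yz + 2y - 1/3 lies in I (it reduces to 0).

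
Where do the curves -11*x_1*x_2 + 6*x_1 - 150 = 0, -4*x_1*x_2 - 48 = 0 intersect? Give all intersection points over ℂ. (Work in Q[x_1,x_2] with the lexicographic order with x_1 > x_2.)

{(3, -4)}

Compute a lex Gröbner basis by Buchberger's algorithm.
f_1 = -11*x_1*x_2 + 6*x_1 - 150, LT = x_1*x_2.
f_2 = -4*x_1*x_2 - 48, LT = x_1*x_2.

S(f_1,f_2): lcm = x_1*x_2. S = -6/11*x_1 + 18/11.
  reduce S modulo (f_1, f_2):
  remainder -6/11*x_1 + 18/11 ≠ 0; add h_3 = -6/11*x_1 + 18/11 to the basis.

S(f_1,h_3): lcm = x_1*x_2. S = -6/11*x_1 + 3*x_2 + 150/11.
  reduce S modulo (f_1, f_2, h_3):
  remainder 3*x_2 + 12 ≠ 0; add h_4 = 3*x_2 + 12 to the basis.

The other S-polynomials (S(f_2,h_3), S(f_1,h_4), S(f_2,h_4), S(h_3,h_4)) all reduce to 0 modulo the current basis, so we have a Gröbner basis.
Inter-reduce: drop elements whose leading term is divisible by another's, tail-reduce, and make monic.
Reduced Gröbner basis: {x_1 - 3, x_2 + 4}.

Since the basis is lex-ordered, x_2 + 4 is univariate in x_2. Its roots are {-4}. Back-substituting each root into the other basis elements fixes the other coordinates.
  x_2 = -4: the earlier basis element becomes x_1 - 3 = 0, giving x_1 = 3 — point (3, -4).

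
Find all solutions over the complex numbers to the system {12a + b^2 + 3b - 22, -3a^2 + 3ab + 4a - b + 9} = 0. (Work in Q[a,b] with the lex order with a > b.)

Compute a lex Gröbner basis by Buchberger's algorithm.
f_1 = 12a + b^2 + 3b - 22, LT = a.
f_2 = -3a^2 + 3ab + 4a - b + 9, LT = a^2.

S(f_1,f_2): lcm = a^2. S = 1/12ab^2 + 5/4ab - 1/2a - 1/3b + 3.
  leading term ab^2: subtract (1/144b^2)·f_1 from 1/12ab^2 + 5/4ab - 1/2a - 1/3b + 3 → 5/4ab - 1/2a - 1/144b^4 - 1/48b^3 + 11/72b^2 - 1/3b + 3
  leading term ab: subtract (5/48b)·f_1 from 5/4ab - 1/2a - 1/144b^4 - 1/48b^3 + 11/72b^2 - 1/3b + 3 → -1/2a - 1/144b^4 - 1/8b^3 - 23/144b^2 + 47/24b + 3
  leading term a: subtract (-1/24)·f_1 from -1/2a - 1/144b^4 - 1/8b^3 - 23/144b^2 + 47/24b + 3 → -1/144b^4 - 1/8b^3 - 17/144b^2 + 25/12b + 25/12
  leading term b^4: no divisor's leading term divides it; move -1/144b^4 to the remainder.
  leading term b^3: no divisor's leading term divides it; move -1/8b^3 to the remainder.
  leading term b^2: no divisor's leading term divides it; move -17/144b^2 to the remainder.
  leading term b: no divisor's leading term divides it; move 25/12b to the remainder.
  leading term 1: no divisor's leading term divides it; move 25/12 to the remainder.
  remainder -1/144b^4 - 1/8b^3 - 17/144b^2 + 25/12b + 25/12 ≠ 0; add h_3 = -1/144b^4 - 1/8b^3 - 17/144b^2 + 25/12b + 25/12 to the basis.

S(f_1,h_3): leading monomials are coprime, so the S-polynomial reduces to 0 (Buchberger's first criterion).
S(f_2,h_3): leading monomials are coprime, so the S-polynomial reduces to 0 (Buchberger's first criterion).
Every S-polynomial of the final basis reduces to 0, so we have a Gröbner basis.
Inter-reduce: drop elements whose leading term is divisible by another's, tail-reduce, and make monic.
Reduced Gröbner basis: {a + 1/12b^2 + 1/4b - 11/6, b^4 + 18b^3 + 17b^2 - 300b - 300}.

A lex Gröbner basis eliminates variables successively. Here b^4 + 18b^3 + 17b^2 - 300b - 300 depends only on b, with roots {-5, -1, -6 + 4*sqrt(6), -4*sqrt(6) - 6}; lifting each root through the earlier basis elements recovers the full solutions.
  b = -5: the earlier basis element becomes a - 1 = 0, giving a = 1 — point (1, -5).
  b = -1: the earlier basis element becomes a - 2 = 0, giving a = 2 — point (2, -1).
  b = -6 + 4*sqrt(6): the earlier basis element becomes a - 3*sqrt(6) + 23/3 = 0, giving a = -23/3 + 3*sqrt(6) — point (-23/3 + 3*sqrt(6), -6 + 4*sqrt(6)).
  b = -4*sqrt(6) - 6: the earlier basis element becomes a + 3*sqrt(6) + 23/3 = 0, giving a = -23/3 - 3*sqrt(6) — point (-23/3 - 3*sqrt(6), -4*sqrt(6) - 6).
Substituting each solution back into the original system confirms all equations vanish.

{(1, -5), (2, -1), (-23/3 + 3*sqrt(6), -6 + 4*sqrt(6)), (-23/3 - 3*sqrt(6), -4*sqrt(6) - 6)}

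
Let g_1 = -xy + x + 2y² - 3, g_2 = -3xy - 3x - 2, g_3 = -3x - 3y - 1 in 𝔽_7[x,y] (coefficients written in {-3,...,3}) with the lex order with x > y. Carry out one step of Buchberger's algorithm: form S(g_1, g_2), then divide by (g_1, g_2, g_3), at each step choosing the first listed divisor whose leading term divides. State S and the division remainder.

S(g_1, g_2) = -2x - 2y²; remainder on division = -2y² + 2y + 3.

lcm(LM(g_1), LM(g_2)) = xy.
S = (lcm/LT(g_1))·g_1 − (lcm/LT(g_2))·g_2 = -2x - 2y².
Reduce S modulo (g_1, g_2, g_3) in that order:
  leading term x: subtract (3)·g_3 from -2x - 2y² → -2y² + 2y + 3
  leading term y²: no divisor's leading term divides it; move -2y² to the remainder.
  leading term y: no divisor's leading term divides it; move 2y to the remainder.
  leading term 1: no divisor's leading term divides it; move 3 to the remainder.
The remainder -2y² + 2y + 3 is nonzero, so it would be added as the next basis element.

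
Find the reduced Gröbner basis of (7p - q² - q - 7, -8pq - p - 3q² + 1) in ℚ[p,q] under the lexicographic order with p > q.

G = {p - 1/7q² - 1/7q - 1, q³ + 15/4q² + 57/8q}

f_1 = 7p - q² - q - 7, LT = p.
f_2 = -8pq - p - 3q² + 1, LT = pq.

S(f_1,f_2): lcm = pq. S = -⅛p - 1/7q³ - 29/56q² - q + ⅛.
  reduce S modulo (f_1, f_2):
  remainder -1/7q³ - 15/28q² - 57/56q ≠ 0; add g_3 = -1/7q³ - 15/28q² - 57/56q to the basis.

The other S-polynomials (S(f_1,g_3), S(f_2,g_3)) all reduce to 0 modulo the current basis, so we have a Gröbner basis.
Inter-reduce: drop elements whose leading term is divisible by another's, tail-reduce, and make monic.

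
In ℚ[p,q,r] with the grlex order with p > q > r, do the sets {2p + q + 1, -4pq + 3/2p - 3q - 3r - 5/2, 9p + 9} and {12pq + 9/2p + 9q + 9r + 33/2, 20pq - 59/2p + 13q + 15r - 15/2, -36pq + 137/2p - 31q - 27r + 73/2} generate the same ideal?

Equality of ideals is decidable: compute both reduced Gröbner bases (unique for the ordering) and check whether they agree.
Buchberger on the first generating set:
f_1 = 2p + q + 1, LT = p.
f_2 = -4pq + 3/2p - 3q - 3r - 5/2, LT = pq.
f_3 = 9p + 9, LT = p.

S(f_1,f_2): lcm = pq. S = ½q² + ⅜p - ¼q - ¾r - ⅝.
  reduce S modulo (f_1, f_2, f_3):
  remainder ½q² - 7/16q - ¾r - 13/16 ≠ 0; add g_4 = ½q² - 7/16q - ¾r - 13/16 to the basis.

S(f_1,f_3): lcm = p. S = ½q - ½.
  reduce S modulo (f_1, f_2, f_3, g_4):
  remainder ½q - ½ ≠ 0; add g_5 = ½q - ½ to the basis.

S(f_2,f_3): lcm = pq. S = -⅜p - ¼q + ¾r + ⅝.
  reduce S modulo (f_1, f_2, f_3, g_4, g_5):
  remainder ¾r + ¾ ≠ 0; add g_6 = ¾r + ¾ to the basis.

The other S-polynomials (S(f_1,g_4), S(f_2,g_4), S(f_3,g_4), S(f_1,g_5), S(f_2,g_5), S(f_3,g_5), S(g_4,g_5), S(f_1,g_6), S(f_2,g_6), S(f_3,g_6), S(g_4,g_6), S(g_5,g_6)) all reduce to 0 modulo the current basis, so we have a Gröbner basis.
Inter-reduce: drop elements whose leading term is divisible by another's, tail-reduce, and make monic.
Reduced Gröbner basis: {p + 1, q - 1, r + 1}.

Buchberger on the second generating set:
h_1 = 12pq + 9/2p + 9q + 9r + 33/2, LT = pq.
h_2 = 20pq - 59/2p + 13q + 15r - 15/2, LT = pq.
h_3 = -36pq + 137/2p - 31q - 27r + 73/2, LT = pq.

S(h_1,h_2): lcm = pq. S = 37/20p + 1/10q + 7/4.
  reduce S modulo (h_1, h_2, h_3):
  remainder 37/20p + 1/10q + 7/4 ≠ 0; add k_4 = 37/20p + 1/10q + 7/4 to the basis.

S(h_1,h_3): lcm = pq. S = 41/18p - 1/9q + 43/18.
  reduce S modulo (h_1, h_2, h_3, k_4):
  remainder -26/111q + 26/111 ≠ 0; add k_5 = -26/111q + 26/111 to the basis.

S(h_1,k_4): lcm = pq. S = -2/37q² + ⅜p - 29/148q + ¾r + 11/8.
  reduce S modulo (h_1, h_2, h_3, k_4, k_5):
  remainder ¾r + ¾ ≠ 0; add k_6 = ¾r + ¾ to the basis.

The other S-polynomials (S(h_2,h_3), S(h_2,k_4), S(h_3,k_4), S(h_1,k_5), S(h_2,k_5), S(h_3,k_5), S(k_4,k_5), S(h_1,k_6), S(h_2,k_6), S(h_3,k_6), S(k_4,k_6), S(k_5,k_6)) all reduce to 0 modulo the current basis, so we have a Gröbner basis.
Inter-reduce: drop elements whose leading term is divisible by another's, tail-reduce, and make monic.
Reduced Gröbner basis: {p + 1, q - 1, r + 1}.

These coincide, so the ideals are equal.

Yes, the ideals are equal.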